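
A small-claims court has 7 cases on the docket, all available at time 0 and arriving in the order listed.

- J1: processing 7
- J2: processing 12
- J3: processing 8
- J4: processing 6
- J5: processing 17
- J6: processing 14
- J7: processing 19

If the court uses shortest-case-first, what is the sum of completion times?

267

SPT (increasing processing time): J4 J1 J3 J2 J6 J5 J7.
J4: 0→6
J1: 6→13
J3: 13→21
J2: 21→33
J6: 33→47
J5: 47→64
J7: 64→83
Sum = 6+13+21+33+47+64+83 = 267.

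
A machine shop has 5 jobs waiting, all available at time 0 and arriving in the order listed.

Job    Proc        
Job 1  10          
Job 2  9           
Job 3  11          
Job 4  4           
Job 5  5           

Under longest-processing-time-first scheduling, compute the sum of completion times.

136

LPT (decreasing processing time): Job 3 Job 1 Job 2 Job 5 Job 4.
Job 3: 0→11
Job 1: 11→21
Job 2: 21→30
Job 5: 30→35
Job 4: 35→39
Sum = 11+21+30+35+39 = 136.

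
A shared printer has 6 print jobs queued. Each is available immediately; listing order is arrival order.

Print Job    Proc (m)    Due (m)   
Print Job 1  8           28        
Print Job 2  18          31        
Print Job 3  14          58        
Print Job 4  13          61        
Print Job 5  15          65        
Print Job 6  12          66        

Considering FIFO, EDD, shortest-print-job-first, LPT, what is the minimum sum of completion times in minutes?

FIFO (arrival order): Print Job 1 Print Job 2 Print Job 3 Print Job 4 Print Job 5 Print Job 6.
Print Job 1: 0→8
Print Job 2: 8→26
Print Job 3: 26→40
Print Job 4: 40→53
Print Job 5: 53→68
Print Job 6: 68→80
Sum = 8+26+40+53+68+80 = 275.
EDD (increasing due date): Print Job 1 Print Job 2 Print Job 3 Print Job 4 Print Job 5 Print Job 6.
Print Job 1: 0→8
Print Job 2: 8→26
Print Job 3: 26→40
Print Job 4: 40→53
Print Job 5: 53→68
Print Job 6: 68→80
Sum = 8+26+40+53+68+80 = 275.
SPT (increasing processing time): Print Job 1 Print Job 6 Print Job 4 Print Job 3 Print Job 5 Print Job 2.
Print Job 1: 0→8
Print Job 6: 8→20
Print Job 4: 20→33
Print Job 3: 33→47
Print Job 5: 47→62
Print Job 2: 62→80
Sum = 8+20+33+47+62+80 = 250.
LPT (decreasing processing time): Print Job 2 Print Job 5 Print Job 3 Print Job 4 Print Job 6 Print Job 1.
Print Job 2: 0→18
Print Job 5: 18→33
Print Job 3: 33→47
Print Job 4: 47→60
Print Job 6: 60→72
Print Job 1: 72→80
Sum = 18+33+47+60+72+80 = 310.
FIFO 275, EDD 275, SPT 250, LPT 310 → minimum 250.

250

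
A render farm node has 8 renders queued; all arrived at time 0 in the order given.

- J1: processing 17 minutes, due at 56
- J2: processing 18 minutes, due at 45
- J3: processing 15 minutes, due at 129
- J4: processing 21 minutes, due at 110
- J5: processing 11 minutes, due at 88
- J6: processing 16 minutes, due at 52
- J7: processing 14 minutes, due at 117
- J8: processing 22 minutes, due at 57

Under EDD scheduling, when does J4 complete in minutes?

EDD (increasing due date): J2 J6 J1 J8 J5 J4 J7 J3.
J2: 0→18
J6: 18→34
J1: 34→51
J8: 51→73
J5: 73→84
J4: 84→105

105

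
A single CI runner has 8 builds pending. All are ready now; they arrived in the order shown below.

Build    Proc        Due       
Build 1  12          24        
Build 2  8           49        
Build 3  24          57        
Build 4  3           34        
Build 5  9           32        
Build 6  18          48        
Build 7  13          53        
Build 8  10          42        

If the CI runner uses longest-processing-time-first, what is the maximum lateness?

LPT (decreasing processing time): Build 3 Build 6 Build 7 Build 1 Build 8 Build 5 Build 2 Build 4.
Build 3: 0→24, due 57, lateness -33
Build 6: 24→42, due 48, lateness -6
Build 7: 42→55, due 53, lateness 2
Build 1: 55→67, due 24, lateness 43
Build 8: 67→77, due 42, lateness 35
Build 5: 77→86, due 32, lateness 54
Build 2: 86→94, due 49, lateness 45
Build 4: 94→97, due 34, lateness 63
Maximum = 63.

63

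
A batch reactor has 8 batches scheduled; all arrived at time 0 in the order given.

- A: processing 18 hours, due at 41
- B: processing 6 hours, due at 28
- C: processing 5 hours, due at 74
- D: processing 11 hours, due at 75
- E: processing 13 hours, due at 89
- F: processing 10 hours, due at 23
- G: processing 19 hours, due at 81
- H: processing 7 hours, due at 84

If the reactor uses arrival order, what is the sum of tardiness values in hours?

46

FIFO (arrival order): A B C D E F G H.
A: 0→18, due 41, tardiness 0
B: 18→24, due 28, tardiness 0
C: 24→29, due 74, tardiness 0
D: 29→40, due 75, tardiness 0
E: 40→53, due 89, tardiness 0
F: 53→63, due 23, tardiness 40
G: 63→82, due 81, tardiness 1
H: 82→89, due 84, tardiness 5
Sum = 0+0+0+0+0+40+1+5 = 46.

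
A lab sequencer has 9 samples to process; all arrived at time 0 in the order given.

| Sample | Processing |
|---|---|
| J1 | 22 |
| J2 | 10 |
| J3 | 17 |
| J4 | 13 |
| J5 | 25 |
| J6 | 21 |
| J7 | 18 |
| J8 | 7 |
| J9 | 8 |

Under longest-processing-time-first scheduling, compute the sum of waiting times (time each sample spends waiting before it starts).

705

LPT (decreasing processing time): J5 J1 J6 J7 J3 J4 J2 J9 J8.
J5: waits 0, runs 0→25
J1: waits 25, runs 25→47
J6: waits 47, runs 47→68
J7: waits 68, runs 68→86
J3: waits 86, runs 86→103
J4: waits 103, runs 103→116
J2: waits 116, runs 116→126
J9: waits 126, runs 126→134
J8: waits 134, runs 134→141
Sum = 0+25+47+68+86+103+116+126+134 = 705.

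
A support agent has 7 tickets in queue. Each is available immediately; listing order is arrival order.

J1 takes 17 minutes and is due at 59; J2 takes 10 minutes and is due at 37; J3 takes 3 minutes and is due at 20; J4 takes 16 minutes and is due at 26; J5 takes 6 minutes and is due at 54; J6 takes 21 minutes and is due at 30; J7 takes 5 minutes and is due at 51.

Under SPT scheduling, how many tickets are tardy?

2

SPT (increasing processing time): J3 J7 J5 J2 J4 J1 J6.
J3: 0→3, due 20, tardiness 0
J7: 3→8, due 51, tardiness 0
J5: 8→14, due 54, tardiness 0
J2: 14→24, due 37, tardiness 0
J4: 24→40, due 26, tardiness 14
J1: 40→57, due 59, tardiness 0
J6: 57→78, due 30, tardiness 48
Late tickets: 2.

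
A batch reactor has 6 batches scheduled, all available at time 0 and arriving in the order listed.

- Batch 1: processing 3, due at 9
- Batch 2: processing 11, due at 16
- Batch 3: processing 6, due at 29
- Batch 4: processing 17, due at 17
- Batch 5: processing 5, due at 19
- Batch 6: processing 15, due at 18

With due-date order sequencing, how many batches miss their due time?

EDD (increasing due date): Batch 1 Batch 2 Batch 4 Batch 6 Batch 5 Batch 3.
Batch 1: 0→3, due 9, tardiness 0
Batch 2: 3→14, due 16, tardiness 0
Batch 4: 14→31, due 17, tardiness 14
Batch 6: 31→46, due 18, tardiness 28
Batch 5: 46→51, due 19, tardiness 32
Batch 3: 51→57, due 29, tardiness 28
Late batches: 4.

4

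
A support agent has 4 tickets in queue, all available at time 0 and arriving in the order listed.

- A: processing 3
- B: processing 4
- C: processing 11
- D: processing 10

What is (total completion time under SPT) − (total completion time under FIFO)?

-1

SPT (increasing processing time): A B D C.
A: 0→3
B: 3→7
D: 7→17
C: 17→28
Sum = 3+7+17+28 = 55.
FIFO (arrival order): A B C D.
A: 0→3
B: 3→7
C: 7→18
D: 18→28
Sum = 3+7+18+28 = 56.
Difference = 55 − 56 = -1.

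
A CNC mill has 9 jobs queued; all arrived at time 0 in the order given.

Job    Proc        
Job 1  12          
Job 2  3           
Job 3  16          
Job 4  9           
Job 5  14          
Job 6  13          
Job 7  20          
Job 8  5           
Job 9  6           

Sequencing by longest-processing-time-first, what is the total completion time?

611

LPT (decreasing processing time): Job 7 Job 3 Job 5 Job 6 Job 1 Job 4 Job 9 Job 8 Job 2.
Job 7: 0→20
Job 3: 20→36
Job 5: 36→50
Job 6: 50→63
Job 1: 63→75
Job 4: 75→84
Job 9: 84→90
Job 8: 90→95
Job 2: 95→98
Sum = 20+36+50+63+75+84+90+95+98 = 611.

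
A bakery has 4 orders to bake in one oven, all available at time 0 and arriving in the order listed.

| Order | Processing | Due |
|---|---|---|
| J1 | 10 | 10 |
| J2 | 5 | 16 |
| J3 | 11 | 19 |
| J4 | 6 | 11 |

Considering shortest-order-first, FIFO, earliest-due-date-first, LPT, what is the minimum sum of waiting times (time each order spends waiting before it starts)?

SPT (increasing processing time): J2 J4 J1 J3.
J2: waits 0, runs 0→5
J4: waits 5, runs 5→11
J1: waits 11, runs 11→21
J3: waits 21, runs 21→32
Sum = 0+5+11+21 = 37.
FIFO (arrival order): J1 J2 J3 J4.
J1: waits 0, runs 0→10
J2: waits 10, runs 10→15
J3: waits 15, runs 15→26
J4: waits 26, runs 26→32
Sum = 0+10+15+26 = 51.
EDD (increasing due date): J1 J4 J2 J3.
J1: waits 0, runs 0→10
J4: waits 10, runs 10→16
J2: waits 16, runs 16→21
J3: waits 21, runs 21→32
Sum = 0+10+16+21 = 47.
LPT (decreasing processing time): J3 J1 J4 J2.
J3: waits 0, runs 0→11
J1: waits 11, runs 11→21
J4: waits 21, runs 21→27
J2: waits 27, runs 27→32
Sum = 0+11+21+27 = 59.
SPT 37, FIFO 51, EDD 47, LPT 59 → minimum 37.

37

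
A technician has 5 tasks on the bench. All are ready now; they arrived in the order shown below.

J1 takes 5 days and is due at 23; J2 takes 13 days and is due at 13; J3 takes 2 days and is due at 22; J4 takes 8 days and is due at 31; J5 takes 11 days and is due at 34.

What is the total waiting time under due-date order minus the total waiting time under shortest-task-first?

26

EDD (increasing due date): J2 J3 J1 J4 J5.
J2: waits 0, runs 0→13
J3: waits 13, runs 13→15
J1: waits 15, runs 15→20
J4: waits 20, runs 20→28
J5: waits 28, runs 28→39
Sum = 0+13+15+20+28 = 76.
SPT (increasing processing time): J3 J1 J4 J5 J2.
J3: waits 0, runs 0→2
J1: waits 2, runs 2→7
J4: waits 7, runs 7→15
J5: waits 15, runs 15→26
J2: waits 26, runs 26→39
Sum = 0+2+7+15+26 = 50.
Difference = 76 − 50 = 26.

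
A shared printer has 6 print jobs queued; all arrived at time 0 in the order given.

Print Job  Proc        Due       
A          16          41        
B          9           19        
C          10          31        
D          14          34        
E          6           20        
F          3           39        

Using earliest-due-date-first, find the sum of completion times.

188

EDD (increasing due date): B E C D F A.
B: 0→9
E: 9→15
C: 15→25
D: 25→39
F: 39→42
A: 42→58
Sum = 9+15+25+39+42+58 = 188.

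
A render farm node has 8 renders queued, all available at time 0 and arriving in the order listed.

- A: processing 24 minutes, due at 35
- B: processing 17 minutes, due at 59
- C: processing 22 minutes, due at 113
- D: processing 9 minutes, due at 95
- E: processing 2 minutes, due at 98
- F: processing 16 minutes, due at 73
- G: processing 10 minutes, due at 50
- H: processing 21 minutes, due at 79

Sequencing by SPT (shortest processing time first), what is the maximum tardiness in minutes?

86

SPT (increasing processing time): E D G F B H C A.
E: 0→2, due 98, tardiness 0
D: 2→11, due 95, tardiness 0
G: 11→21, due 50, tardiness 0
F: 21→37, due 73, tardiness 0
B: 37→54, due 59, tardiness 0
H: 54→75, due 79, tardiness 0
C: 75→97, due 113, tardiness 0
A: 97→121, due 35, tardiness 86
Maximum = 86.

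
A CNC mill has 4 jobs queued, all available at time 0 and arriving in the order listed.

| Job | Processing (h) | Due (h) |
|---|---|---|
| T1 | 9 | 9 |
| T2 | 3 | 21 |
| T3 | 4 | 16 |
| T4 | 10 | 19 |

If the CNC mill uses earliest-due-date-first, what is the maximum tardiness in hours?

EDD (increasing due date): T1 T3 T4 T2.
T1: 0→9, due 9, tardiness 0
T3: 9→13, due 16, tardiness 0
T4: 13→23, due 19, tardiness 4
T2: 23→26, due 21, tardiness 5
Maximum = 5.

5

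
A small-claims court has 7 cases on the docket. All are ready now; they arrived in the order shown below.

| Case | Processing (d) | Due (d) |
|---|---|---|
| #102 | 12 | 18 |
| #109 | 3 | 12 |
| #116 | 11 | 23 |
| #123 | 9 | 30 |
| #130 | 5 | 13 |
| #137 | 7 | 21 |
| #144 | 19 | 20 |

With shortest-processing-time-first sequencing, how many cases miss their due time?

3

SPT (increasing processing time): #109 #130 #137 #123 #116 #102 #144.
#109: 0→3, due 12, tardiness 0
#130: 3→8, due 13, tardiness 0
#137: 8→15, due 21, tardiness 0
#123: 15→24, due 30, tardiness 0
#116: 24→35, due 23, tardiness 12
#102: 35→47, due 18, tardiness 29
#144: 47→66, due 20, tardiness 46
Late cases: 3.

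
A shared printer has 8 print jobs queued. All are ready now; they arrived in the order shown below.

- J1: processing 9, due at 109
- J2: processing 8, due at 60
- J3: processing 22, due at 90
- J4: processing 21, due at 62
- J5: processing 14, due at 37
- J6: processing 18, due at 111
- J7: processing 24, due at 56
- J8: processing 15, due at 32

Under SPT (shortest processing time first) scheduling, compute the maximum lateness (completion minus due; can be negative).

SPT (increasing processing time): J2 J1 J5 J8 J6 J4 J3 J7.
J2: 0→8, due 60, lateness -52
J1: 8→17, due 109, lateness -92
J5: 17→31, due 37, lateness -6
J8: 31→46, due 32, lateness 14
J6: 46→64, due 111, lateness -47
J4: 64→85, due 62, lateness 23
J3: 85→107, due 90, lateness 17
J7: 107→131, due 56, lateness 75
Maximum = 75.

75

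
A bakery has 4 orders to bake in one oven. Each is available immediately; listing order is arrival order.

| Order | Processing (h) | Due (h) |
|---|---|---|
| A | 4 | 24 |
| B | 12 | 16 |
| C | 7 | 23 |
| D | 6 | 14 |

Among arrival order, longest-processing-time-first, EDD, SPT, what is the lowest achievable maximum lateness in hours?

5

FIFO (arrival order): A B C D.
A: 0→4, due 24, lateness -20
B: 4→16, due 16, lateness 0
C: 16→23, due 23, lateness 0
D: 23→29, due 14, lateness 15
Maximum = 15.
LPT (decreasing processing time): B C D A.
B: 0→12, due 16, lateness -4
C: 12→19, due 23, lateness -4
D: 19→25, due 14, lateness 11
A: 25→29, due 24, lateness 5
Maximum = 11.
EDD (increasing due date): D B C A.
D: 0→6, due 14, lateness -8
B: 6→18, due 16, lateness 2
C: 18→25, due 23, lateness 2
A: 25→29, due 24, lateness 5
Maximum = 5.
SPT (increasing processing time): A D C B.
A: 0→4, due 24, lateness -20
D: 4→10, due 14, lateness -4
C: 10→17, due 23, lateness -6
B: 17→29, due 16, lateness 13
Maximum = 13.
FIFO 15, LPT 11, EDD 5, SPT 13 → minimum 5.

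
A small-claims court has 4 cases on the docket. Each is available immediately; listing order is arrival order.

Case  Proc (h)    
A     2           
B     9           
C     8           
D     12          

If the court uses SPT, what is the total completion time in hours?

SPT (increasing processing time): A C B D.
A: 0→2
C: 2→10
B: 10→19
D: 19→31
Sum = 2+10+19+31 = 62.

62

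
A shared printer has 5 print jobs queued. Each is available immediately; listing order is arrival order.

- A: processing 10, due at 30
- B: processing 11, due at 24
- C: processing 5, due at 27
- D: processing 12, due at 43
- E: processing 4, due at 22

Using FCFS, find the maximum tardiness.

20

FIFO (arrival order): A B C D E.
A: 0→10, due 30, tardiness 0
B: 10→21, due 24, tardiness 0
C: 21→26, due 27, tardiness 0
D: 26→38, due 43, tardiness 0
E: 38→42, due 22, tardiness 20
Maximum = 20.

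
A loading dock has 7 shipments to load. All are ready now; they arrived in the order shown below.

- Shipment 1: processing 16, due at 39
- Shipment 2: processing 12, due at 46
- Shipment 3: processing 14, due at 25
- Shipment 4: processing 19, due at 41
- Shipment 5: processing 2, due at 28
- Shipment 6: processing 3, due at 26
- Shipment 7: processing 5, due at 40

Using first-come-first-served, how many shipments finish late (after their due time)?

FIFO (arrival order): Shipment 1 Shipment 2 Shipment 3 Shipment 4 Shipment 5 Shipment 6 Shipment 7.
Shipment 1: 0→16, due 39, tardiness 0
Shipment 2: 16→28, due 46, tardiness 0
Shipment 3: 28→42, due 25, tardiness 17
Shipment 4: 42→61, due 41, tardiness 20
Shipment 5: 61→63, due 28, tardiness 35
Shipment 6: 63→66, due 26, tardiness 40
Shipment 7: 66→71, due 40, tardiness 31
Late shipments: 5.

5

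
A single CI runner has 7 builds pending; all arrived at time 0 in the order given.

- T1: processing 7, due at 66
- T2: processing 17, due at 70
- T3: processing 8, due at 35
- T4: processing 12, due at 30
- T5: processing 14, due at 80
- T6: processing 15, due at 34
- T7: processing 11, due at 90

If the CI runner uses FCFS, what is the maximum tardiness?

39

FIFO (arrival order): T1 T2 T3 T4 T5 T6 T7.
T1: 0→7, due 66, tardiness 0
T2: 7→24, due 70, tardiness 0
T3: 24→32, due 35, tardiness 0
T4: 32→44, due 30, tardiness 14
T5: 44→58, due 80, tardiness 0
T6: 58→73, due 34, tardiness 39
T7: 73→84, due 90, tardiness 0
Maximum = 39.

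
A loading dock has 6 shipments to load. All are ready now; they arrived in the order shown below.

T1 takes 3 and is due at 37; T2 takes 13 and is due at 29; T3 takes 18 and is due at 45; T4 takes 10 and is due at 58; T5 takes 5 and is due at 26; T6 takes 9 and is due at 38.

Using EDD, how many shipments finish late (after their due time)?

EDD (increasing due date): T5 T2 T1 T6 T3 T4.
T5: 0→5, due 26, tardiness 0
T2: 5→18, due 29, tardiness 0
T1: 18→21, due 37, tardiness 0
T6: 21→30, due 38, tardiness 0
T3: 30→48, due 45, tardiness 3
T4: 48→58, due 58, tardiness 0
Late shipments: 1.

1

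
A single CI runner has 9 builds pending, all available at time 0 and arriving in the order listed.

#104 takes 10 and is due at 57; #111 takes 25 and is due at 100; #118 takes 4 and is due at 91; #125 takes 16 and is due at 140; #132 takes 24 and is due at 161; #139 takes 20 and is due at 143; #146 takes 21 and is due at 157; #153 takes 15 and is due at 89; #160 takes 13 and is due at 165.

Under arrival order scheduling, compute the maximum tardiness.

46

FIFO (arrival order): #104 #111 #118 #125 #132 #139 #146 #153 #160.
#104: 0→10, due 57, tardiness 0
#111: 10→35, due 100, tardiness 0
#118: 35→39, due 91, tardiness 0
#125: 39→55, due 140, tardiness 0
#132: 55→79, due 161, tardiness 0
#139: 79→99, due 143, tardiness 0
#146: 99→120, due 157, tardiness 0
#153: 120→135, due 89, tardiness 46
#160: 135→148, due 165, tardiness 0
Maximum = 46.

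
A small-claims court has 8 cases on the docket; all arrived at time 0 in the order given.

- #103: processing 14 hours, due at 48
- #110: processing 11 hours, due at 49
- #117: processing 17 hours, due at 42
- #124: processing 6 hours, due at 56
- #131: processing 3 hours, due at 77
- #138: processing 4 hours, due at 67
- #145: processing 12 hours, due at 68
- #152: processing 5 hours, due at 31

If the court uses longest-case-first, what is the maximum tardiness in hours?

LPT (decreasing processing time): #117 #103 #145 #110 #124 #152 #138 #131.
#117: 0→17, due 42, tardiness 0
#103: 17→31, due 48, tardiness 0
#145: 31→43, due 68, tardiness 0
#110: 43→54, due 49, tardiness 5
#124: 54→60, due 56, tardiness 4
#152: 60→65, due 31, tardiness 34
#138: 65→69, due 67, tardiness 2
#131: 69→72, due 77, tardiness 0
Maximum = 34.

34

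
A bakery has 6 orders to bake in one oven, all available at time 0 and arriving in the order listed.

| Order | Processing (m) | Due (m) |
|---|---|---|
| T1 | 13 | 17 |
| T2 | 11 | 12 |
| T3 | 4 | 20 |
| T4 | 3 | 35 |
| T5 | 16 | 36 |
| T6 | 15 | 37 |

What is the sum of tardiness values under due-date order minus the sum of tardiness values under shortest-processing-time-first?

EDD (increasing due date): T2 T1 T3 T4 T5 T6.
T2: 0→11, due 12, tardiness 0
T1: 11→24, due 17, tardiness 7
T3: 24→28, due 20, tardiness 8
T4: 28→31, due 35, tardiness 0
T5: 31→47, due 36, tardiness 11
T6: 47→62, due 37, tardiness 25
Sum = 0+7+8+0+11+25 = 51.
SPT (increasing processing time): T4 T3 T2 T1 T6 T5.
T4: 0→3, due 35, tardiness 0
T3: 3→7, due 20, tardiness 0
T2: 7→18, due 12, tardiness 6
T1: 18→31, due 17, tardiness 14
T6: 31→46, due 37, tardiness 9
T5: 46→62, due 36, tardiness 26
Sum = 0+0+6+14+9+26 = 55.
Difference = 51 − 55 = -4.

-4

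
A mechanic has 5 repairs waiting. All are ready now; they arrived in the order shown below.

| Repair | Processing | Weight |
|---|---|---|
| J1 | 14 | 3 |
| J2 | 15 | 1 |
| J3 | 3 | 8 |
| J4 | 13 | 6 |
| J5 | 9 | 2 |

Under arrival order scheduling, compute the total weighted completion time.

FIFO (arrival order): J1 J2 J3 J4 J5.
J1: finishes 14, weight 3, w·C = 42
J2: finishes 29, weight 1, w·C = 29
J3: finishes 32, weight 8, w·C = 256
J4: finishes 45, weight 6, w·C = 270
J5: finishes 54, weight 2, w·C = 108
Sum = 42+29+256+270+108 = 705.

705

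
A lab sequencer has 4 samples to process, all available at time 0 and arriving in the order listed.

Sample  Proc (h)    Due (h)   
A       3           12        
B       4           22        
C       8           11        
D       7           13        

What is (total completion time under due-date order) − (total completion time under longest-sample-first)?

EDD (increasing due date): C A D B.
C: 0→8
A: 8→11
D: 11→18
B: 18→22
Sum = 8+11+18+22 = 59.
LPT (decreasing processing time): C D B A.
C: 0→8
D: 8→15
B: 15→19
A: 19→22
Sum = 8+15+19+22 = 64.
Difference = 59 − 64 = -5.

-5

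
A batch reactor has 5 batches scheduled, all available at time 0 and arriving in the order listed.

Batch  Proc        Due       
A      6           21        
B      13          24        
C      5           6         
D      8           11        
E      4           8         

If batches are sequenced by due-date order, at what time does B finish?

EDD (increasing due date): C E D A B.
C: 0→5
E: 5→9
D: 9→17
A: 17→23
B: 23→36

36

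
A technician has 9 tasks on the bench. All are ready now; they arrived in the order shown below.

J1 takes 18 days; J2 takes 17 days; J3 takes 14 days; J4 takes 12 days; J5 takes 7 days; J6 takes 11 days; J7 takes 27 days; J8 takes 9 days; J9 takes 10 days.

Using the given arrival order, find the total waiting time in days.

FIFO (arrival order): J1 J2 J3 J4 J5 J6 J7 J8 J9.
J1: waits 0, runs 0→18
J2: waits 18, runs 18→35
J3: waits 35, runs 35→49
J4: waits 49, runs 49→61
J5: waits 61, runs 61→68
J6: waits 68, runs 68→79
J7: waits 79, runs 79→106
J8: waits 106, runs 106→115
J9: waits 115, runs 115→125
Sum = 0+18+35+49+61+68+79+106+115 = 531.

531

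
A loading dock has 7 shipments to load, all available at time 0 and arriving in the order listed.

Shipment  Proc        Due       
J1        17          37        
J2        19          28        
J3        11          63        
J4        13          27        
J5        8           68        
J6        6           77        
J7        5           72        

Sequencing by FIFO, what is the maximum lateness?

33

FIFO (arrival order): J1 J2 J3 J4 J5 J6 J7.
J1: 0→17, due 37, lateness -20
J2: 17→36, due 28, lateness 8
J3: 36→47, due 63, lateness -16
J4: 47→60, due 27, lateness 33
J5: 60→68, due 68, lateness 0
J6: 68→74, due 77, lateness -3
J7: 74→79, due 72, lateness 7
Maximum = 33.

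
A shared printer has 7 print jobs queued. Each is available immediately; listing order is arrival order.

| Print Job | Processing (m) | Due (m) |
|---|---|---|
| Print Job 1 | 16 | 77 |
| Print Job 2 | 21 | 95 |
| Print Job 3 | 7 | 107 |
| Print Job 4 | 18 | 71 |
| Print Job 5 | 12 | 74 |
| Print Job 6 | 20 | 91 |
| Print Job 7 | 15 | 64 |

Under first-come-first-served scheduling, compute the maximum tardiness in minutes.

FIFO (arrival order): Print Job 1 Print Job 2 Print Job 3 Print Job 4 Print Job 5 Print Job 6 Print Job 7.
Print Job 1: 0→16, due 77, tardiness 0
Print Job 2: 16→37, due 95, tardiness 0
Print Job 3: 37→44, due 107, tardiness 0
Print Job 4: 44→62, due 71, tardiness 0
Print Job 5: 62→74, due 74, tardiness 0
Print Job 6: 74→94, due 91, tardiness 3
Print Job 7: 94→109, due 64, tardiness 45
Maximum = 45.

45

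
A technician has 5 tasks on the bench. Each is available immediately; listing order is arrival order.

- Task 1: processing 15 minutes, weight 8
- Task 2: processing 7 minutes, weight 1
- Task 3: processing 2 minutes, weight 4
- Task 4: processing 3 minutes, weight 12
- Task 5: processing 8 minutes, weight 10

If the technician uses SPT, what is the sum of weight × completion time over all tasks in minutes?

SPT (increasing processing time): Task 3 Task 4 Task 2 Task 5 Task 1.
Task 3: finishes 2, weight 4, w·C = 8
Task 4: finishes 5, weight 12, w·C = 60
Task 2: finishes 12, weight 1, w·C = 12
Task 5: finishes 20, weight 10, w·C = 200
Task 1: finishes 35, weight 8, w·C = 280
Sum = 8+60+12+200+280 = 560.

560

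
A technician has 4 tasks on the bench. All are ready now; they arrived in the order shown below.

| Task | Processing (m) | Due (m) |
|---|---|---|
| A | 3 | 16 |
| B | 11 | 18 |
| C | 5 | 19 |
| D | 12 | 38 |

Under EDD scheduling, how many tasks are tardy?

EDD (increasing due date): A B C D.
A: 0→3, due 16, tardiness 0
B: 3→14, due 18, tardiness 0
C: 14→19, due 19, tardiness 0
D: 19→31, due 38, tardiness 0
Late tasks: 0.

0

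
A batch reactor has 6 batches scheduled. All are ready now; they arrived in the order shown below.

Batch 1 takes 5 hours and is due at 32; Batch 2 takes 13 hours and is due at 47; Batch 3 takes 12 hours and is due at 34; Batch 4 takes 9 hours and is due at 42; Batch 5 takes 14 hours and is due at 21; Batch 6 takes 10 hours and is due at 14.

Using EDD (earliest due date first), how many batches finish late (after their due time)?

EDD (increasing due date): Batch 6 Batch 5 Batch 1 Batch 3 Batch 4 Batch 2.
Batch 6: 0→10, due 14, tardiness 0
Batch 5: 10→24, due 21, tardiness 3
Batch 1: 24→29, due 32, tardiness 0
Batch 3: 29→41, due 34, tardiness 7
Batch 4: 41→50, due 42, tardiness 8
Batch 2: 50→63, due 47, tardiness 16
Late batches: 4.

4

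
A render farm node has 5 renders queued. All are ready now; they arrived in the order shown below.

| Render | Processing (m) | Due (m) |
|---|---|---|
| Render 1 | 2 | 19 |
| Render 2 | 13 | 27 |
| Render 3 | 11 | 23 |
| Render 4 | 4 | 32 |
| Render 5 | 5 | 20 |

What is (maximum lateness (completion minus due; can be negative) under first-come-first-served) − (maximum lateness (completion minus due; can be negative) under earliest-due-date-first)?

FIFO (arrival order): Render 1 Render 2 Render 3 Render 4 Render 5.
Render 1: 0→2, due 19, lateness -17
Render 2: 2→15, due 27, lateness -12
Render 3: 15→26, due 23, lateness 3
Render 4: 26→30, due 32, lateness -2
Render 5: 30→35, due 20, lateness 15
Maximum = 15.
EDD (increasing due date): Render 1 Render 5 Render 3 Render 2 Render 4.
Render 1: 0→2, due 19, lateness -17
Render 5: 2→7, due 20, lateness -13
Render 3: 7→18, due 23, lateness -5
Render 2: 18→31, due 27, lateness 4
Render 4: 31→35, due 32, lateness 3
Maximum = 4.
Difference = 15 − 4 = 11.

11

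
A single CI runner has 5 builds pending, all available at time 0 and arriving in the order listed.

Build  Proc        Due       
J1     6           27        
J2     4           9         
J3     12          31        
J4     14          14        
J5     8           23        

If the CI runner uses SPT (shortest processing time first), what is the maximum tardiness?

SPT (increasing processing time): J2 J1 J5 J3 J4.
J2: 0→4, due 9, tardiness 0
J1: 4→10, due 27, tardiness 0
J5: 10→18, due 23, tardiness 0
J3: 18→30, due 31, tardiness 0
J4: 30→44, due 14, tardiness 30
Maximum = 30.

30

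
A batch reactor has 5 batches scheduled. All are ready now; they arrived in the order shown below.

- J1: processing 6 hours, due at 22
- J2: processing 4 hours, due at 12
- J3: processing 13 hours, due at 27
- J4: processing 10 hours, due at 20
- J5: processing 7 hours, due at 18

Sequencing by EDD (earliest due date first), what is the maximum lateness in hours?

13

EDD (increasing due date): J2 J5 J4 J1 J3.
J2: 0→4, due 12, lateness -8
J5: 4→11, due 18, lateness -7
J4: 11→21, due 20, lateness 1
J1: 21→27, due 22, lateness 5
J3: 27→40, due 27, lateness 13
Maximum = 13.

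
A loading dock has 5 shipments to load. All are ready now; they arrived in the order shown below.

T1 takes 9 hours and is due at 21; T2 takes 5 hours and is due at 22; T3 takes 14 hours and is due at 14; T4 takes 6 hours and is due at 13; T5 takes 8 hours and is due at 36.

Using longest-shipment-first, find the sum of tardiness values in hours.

LPT (decreasing processing time): T3 T1 T5 T4 T2.
T3: 0→14, due 14, tardiness 0
T1: 14→23, due 21, tardiness 2
T5: 23→31, due 36, tardiness 0
T4: 31→37, due 13, tardiness 24
T2: 37→42, due 22, tardiness 20
Sum = 0+2+0+24+20 = 46.

46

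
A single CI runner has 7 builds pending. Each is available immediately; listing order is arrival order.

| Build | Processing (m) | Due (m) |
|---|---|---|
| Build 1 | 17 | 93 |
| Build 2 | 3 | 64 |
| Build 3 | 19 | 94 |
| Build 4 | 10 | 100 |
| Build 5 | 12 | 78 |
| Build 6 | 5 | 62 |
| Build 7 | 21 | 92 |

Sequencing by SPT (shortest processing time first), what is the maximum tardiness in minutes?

SPT (increasing processing time): Build 2 Build 6 Build 4 Build 5 Build 1 Build 3 Build 7.
Build 2: 0→3, due 64, tardiness 0
Build 6: 3→8, due 62, tardiness 0
Build 4: 8→18, due 100, tardiness 0
Build 5: 18→30, due 78, tardiness 0
Build 1: 30→47, due 93, tardiness 0
Build 3: 47→66, due 94, tardiness 0
Build 7: 66→87, due 92, tardiness 0
Maximum = 0.

0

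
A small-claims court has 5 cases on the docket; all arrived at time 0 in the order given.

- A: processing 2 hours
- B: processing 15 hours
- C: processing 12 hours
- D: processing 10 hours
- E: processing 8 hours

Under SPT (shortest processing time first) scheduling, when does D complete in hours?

20

SPT (increasing processing time): A E D C B.
A: 0→2
E: 2→10
D: 10→20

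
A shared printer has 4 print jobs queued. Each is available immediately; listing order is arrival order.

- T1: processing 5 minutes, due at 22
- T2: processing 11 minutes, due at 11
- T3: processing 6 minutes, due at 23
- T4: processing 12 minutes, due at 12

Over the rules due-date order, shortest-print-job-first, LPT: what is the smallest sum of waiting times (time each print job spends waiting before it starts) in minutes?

38

EDD (increasing due date): T2 T4 T1 T3.
T2: waits 0, runs 0→11
T4: waits 11, runs 11→23
T1: waits 23, runs 23→28
T3: waits 28, runs 28→34
Sum = 0+11+23+28 = 62.
SPT (increasing processing time): T1 T3 T2 T4.
T1: waits 0, runs 0→5
T3: waits 5, runs 5→11
T2: waits 11, runs 11→22
T4: waits 22, runs 22→34
Sum = 0+5+11+22 = 38.
LPT (decreasing processing time): T4 T2 T3 T1.
T4: waits 0, runs 0→12
T2: waits 12, runs 12→23
T3: waits 23, runs 23→29
T1: waits 29, runs 29→34
Sum = 0+12+23+29 = 64.
EDD 62, SPT 38, LPT 64 → minimum 38.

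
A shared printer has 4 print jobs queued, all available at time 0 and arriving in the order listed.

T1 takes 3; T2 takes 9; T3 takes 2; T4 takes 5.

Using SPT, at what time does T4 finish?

SPT (increasing processing time): T3 T1 T4 T2.
T3: 0→2
T1: 2→5
T4: 5→10

10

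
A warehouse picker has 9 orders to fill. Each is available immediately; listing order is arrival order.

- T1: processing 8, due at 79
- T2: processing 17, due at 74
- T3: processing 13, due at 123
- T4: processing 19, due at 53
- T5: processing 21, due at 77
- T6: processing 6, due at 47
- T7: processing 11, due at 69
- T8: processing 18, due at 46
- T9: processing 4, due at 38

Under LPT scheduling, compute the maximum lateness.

LPT (decreasing processing time): T5 T4 T8 T2 T3 T7 T1 T6 T9.
T5: 0→21, due 77, lateness -56
T4: 21→40, due 53, lateness -13
T8: 40→58, due 46, lateness 12
T2: 58→75, due 74, lateness 1
T3: 75→88, due 123, lateness -35
T7: 88→99, due 69, lateness 30
T1: 99→107, due 79, lateness 28
T6: 107→113, due 47, lateness 66
T9: 113→117, due 38, lateness 79
Maximum = 79.

79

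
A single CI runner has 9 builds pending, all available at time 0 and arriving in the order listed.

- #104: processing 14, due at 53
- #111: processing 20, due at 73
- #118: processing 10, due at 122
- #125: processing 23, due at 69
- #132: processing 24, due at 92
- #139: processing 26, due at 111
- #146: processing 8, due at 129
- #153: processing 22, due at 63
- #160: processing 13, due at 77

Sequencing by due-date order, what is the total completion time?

EDD (increasing due date): #104 #153 #125 #111 #160 #132 #139 #118 #146.
#104: 0→14
#153: 14→36
#125: 36→59
#111: 59→79
#160: 79→92
#132: 92→116
#139: 116→142
#118: 142→152
#146: 152→160
Sum = 14+36+59+79+92+116+142+152+160 = 850.

850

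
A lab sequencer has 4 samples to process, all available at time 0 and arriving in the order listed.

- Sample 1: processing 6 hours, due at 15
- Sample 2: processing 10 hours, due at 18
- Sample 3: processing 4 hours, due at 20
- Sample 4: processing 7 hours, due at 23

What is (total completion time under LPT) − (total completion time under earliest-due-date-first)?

LPT (decreasing processing time): Sample 2 Sample 4 Sample 1 Sample 3.
Sample 2: 0→10
Sample 4: 10→17
Sample 1: 17→23
Sample 3: 23→27
Sum = 10+17+23+27 = 77.
EDD (increasing due date): Sample 1 Sample 2 Sample 3 Sample 4.
Sample 1: 0→6
Sample 2: 6→16
Sample 3: 16→20
Sample 4: 20→27
Sum = 6+16+20+27 = 69.
Difference = 77 − 69 = 8.

8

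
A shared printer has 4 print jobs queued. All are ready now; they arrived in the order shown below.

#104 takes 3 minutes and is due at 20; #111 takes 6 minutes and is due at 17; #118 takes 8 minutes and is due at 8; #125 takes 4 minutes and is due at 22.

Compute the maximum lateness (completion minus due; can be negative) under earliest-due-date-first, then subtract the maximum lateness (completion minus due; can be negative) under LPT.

EDD (increasing due date): #118 #111 #104 #125.
#118: 0→8, due 8, lateness 0
#111: 8→14, due 17, lateness -3
#104: 14→17, due 20, lateness -3
#125: 17→21, due 22, lateness -1
Maximum = 0.
LPT (decreasing processing time): #118 #111 #125 #104.
#118: 0→8, due 8, lateness 0
#111: 8→14, due 17, lateness -3
#125: 14→18, due 22, lateness -4
#104: 18→21, due 20, lateness 1
Maximum = 1.
Difference = 0 − 1 = -1.

-1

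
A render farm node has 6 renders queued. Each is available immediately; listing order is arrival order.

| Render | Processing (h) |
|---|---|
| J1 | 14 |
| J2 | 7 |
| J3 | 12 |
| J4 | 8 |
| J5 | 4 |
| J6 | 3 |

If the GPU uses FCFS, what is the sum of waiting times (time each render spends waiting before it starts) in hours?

FIFO (arrival order): J1 J2 J3 J4 J5 J6.
J1: waits 0, runs 0→14
J2: waits 14, runs 14→21
J3: waits 21, runs 21→33
J4: waits 33, runs 33→41
J5: waits 41, runs 41→45
J6: waits 45, runs 45→48
Sum = 0+14+21+33+41+45 = 154.

154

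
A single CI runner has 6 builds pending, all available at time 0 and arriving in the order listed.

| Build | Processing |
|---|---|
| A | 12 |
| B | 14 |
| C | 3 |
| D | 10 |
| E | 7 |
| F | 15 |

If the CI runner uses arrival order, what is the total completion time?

213

FIFO (arrival order): A B C D E F.
A: 0→12
B: 12→26
C: 26→29
D: 29→39
E: 39→46
F: 46→61
Sum = 12+26+29+39+46+61 = 213.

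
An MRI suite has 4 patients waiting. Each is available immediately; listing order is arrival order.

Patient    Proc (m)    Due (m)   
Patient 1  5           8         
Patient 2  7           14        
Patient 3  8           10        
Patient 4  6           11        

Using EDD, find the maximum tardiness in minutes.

12

EDD (increasing due date): Patient 1 Patient 3 Patient 4 Patient 2.
Patient 1: 0→5, due 8, tardiness 0
Patient 3: 5→13, due 10, tardiness 3
Patient 4: 13→19, due 11, tardiness 8
Patient 2: 19→26, due 14, tardiness 12
Maximum = 12.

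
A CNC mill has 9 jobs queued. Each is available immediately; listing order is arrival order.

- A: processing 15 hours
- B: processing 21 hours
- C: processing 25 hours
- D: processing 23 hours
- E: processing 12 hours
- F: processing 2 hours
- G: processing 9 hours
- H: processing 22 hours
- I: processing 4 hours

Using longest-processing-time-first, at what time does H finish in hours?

70

LPT (decreasing processing time): C D H B A E G I F.
C: 0→25
D: 25→48
H: 48→70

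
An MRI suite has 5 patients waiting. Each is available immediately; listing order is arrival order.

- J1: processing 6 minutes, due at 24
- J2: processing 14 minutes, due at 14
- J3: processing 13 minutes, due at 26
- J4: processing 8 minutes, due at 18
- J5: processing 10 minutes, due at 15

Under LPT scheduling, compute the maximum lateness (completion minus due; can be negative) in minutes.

LPT (decreasing processing time): J2 J3 J5 J4 J1.
J2: 0→14, due 14, lateness 0
J3: 14→27, due 26, lateness 1
J5: 27→37, due 15, lateness 22
J4: 37→45, due 18, lateness 27
J1: 45→51, due 24, lateness 27
Maximum = 27.

27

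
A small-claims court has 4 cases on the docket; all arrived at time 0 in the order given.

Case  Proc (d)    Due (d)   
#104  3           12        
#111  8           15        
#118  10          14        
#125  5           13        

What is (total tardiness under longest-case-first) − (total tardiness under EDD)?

LPT (decreasing processing time): #118 #111 #125 #104.
#118: 0→10, due 14, tardiness 0
#111: 10→18, due 15, tardiness 3
#125: 18→23, due 13, tardiness 10
#104: 23→26, due 12, tardiness 14
Sum = 0+3+10+14 = 27.
EDD (increasing due date): #104 #125 #118 #111.
#104: 0→3, due 12, tardiness 0
#125: 3→8, due 13, tardiness 0
#118: 8→18, due 14, tardiness 4
#111: 18→26, due 15, tardiness 11
Sum = 0+0+4+11 = 15.
Difference = 27 − 15 = 12.

12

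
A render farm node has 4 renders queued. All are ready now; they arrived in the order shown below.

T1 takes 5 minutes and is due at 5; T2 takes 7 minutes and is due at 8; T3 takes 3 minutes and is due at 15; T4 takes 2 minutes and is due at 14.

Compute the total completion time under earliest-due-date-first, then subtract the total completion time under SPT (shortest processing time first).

14

EDD (increasing due date): T1 T2 T4 T3.
T1: 0→5
T2: 5→12
T4: 12→14
T3: 14→17
Sum = 5+12+14+17 = 48.
SPT (increasing processing time): T4 T3 T1 T2.
T4: 0→2
T3: 2→5
T1: 5→10
T2: 10→17
Sum = 2+5+10+17 = 34.
Difference = 48 − 34 = 14.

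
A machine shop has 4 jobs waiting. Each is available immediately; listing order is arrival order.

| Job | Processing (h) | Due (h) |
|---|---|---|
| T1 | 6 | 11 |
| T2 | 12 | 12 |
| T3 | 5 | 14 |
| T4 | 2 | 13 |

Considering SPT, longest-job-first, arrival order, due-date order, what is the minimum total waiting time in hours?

22

SPT (increasing processing time): T4 T3 T1 T2.
T4: waits 0, runs 0→2
T3: waits 2, runs 2→7
T1: waits 7, runs 7→13
T2: waits 13, runs 13→25
Sum = 0+2+7+13 = 22.
LPT (decreasing processing time): T2 T1 T3 T4.
T2: waits 0, runs 0→12
T1: waits 12, runs 12→18
T3: waits 18, runs 18→23
T4: waits 23, runs 23→25
Sum = 0+12+18+23 = 53.
FIFO (arrival order): T1 T2 T3 T4.
T1: waits 0, runs 0→6
T2: waits 6, runs 6→18
T3: waits 18, runs 18→23
T4: waits 23, runs 23→25
Sum = 0+6+18+23 = 47.
EDD (increasing due date): T1 T2 T4 T3.
T1: waits 0, runs 0→6
T2: waits 6, runs 6→18
T4: waits 18, runs 18→20
T3: waits 20, runs 20→25
Sum = 0+6+18+20 = 44.
SPT 22, LPT 53, FIFO 47, EDD 44 → minimum 22.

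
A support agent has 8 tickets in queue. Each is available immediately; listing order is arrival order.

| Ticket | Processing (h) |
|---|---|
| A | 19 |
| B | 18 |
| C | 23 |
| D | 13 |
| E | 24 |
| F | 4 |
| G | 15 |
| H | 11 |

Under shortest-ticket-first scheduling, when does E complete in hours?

SPT (increasing processing time): F H D G B A C E.
F: 0→4
H: 4→15
D: 15→28
G: 28→43
B: 43→61
A: 61→80
C: 80→103
E: 103→127

127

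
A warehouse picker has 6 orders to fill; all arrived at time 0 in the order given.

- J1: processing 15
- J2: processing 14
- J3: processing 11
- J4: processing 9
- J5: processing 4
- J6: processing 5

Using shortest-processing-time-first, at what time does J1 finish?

58

SPT (increasing processing time): J5 J6 J4 J3 J2 J1.
J5: 0→4
J6: 4→9
J4: 9→18
J3: 18→29
J2: 29→43
J1: 43→58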